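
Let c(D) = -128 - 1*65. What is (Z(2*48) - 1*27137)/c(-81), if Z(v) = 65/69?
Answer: 1872388/13317 ≈ 140.60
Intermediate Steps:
c(D) = -193 (c(D) = -128 - 65 = -193)
Z(v) = 65/69 (Z(v) = 65*(1/69) = 65/69)
(Z(2*48) - 1*27137)/c(-81) = (65/69 - 1*27137)/(-193) = (65/69 - 27137)*(-1/193) = -1872388/69*(-1/193) = 1872388/13317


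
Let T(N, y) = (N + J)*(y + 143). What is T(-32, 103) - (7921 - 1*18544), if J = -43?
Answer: -7827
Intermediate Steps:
T(N, y) = (-43 + N)*(143 + y) (T(N, y) = (N - 43)*(y + 143) = (-43 + N)*(143 + y))
T(-32, 103) - (7921 - 1*18544) = (-6149 - 43*103 + 143*(-32) - 32*103) - (7921 - 1*18544) = (-6149 - 4429 - 4576 - 3296) - (7921 - 18544) = -18450 - 1*(-10623) = -18450 + 10623 = -7827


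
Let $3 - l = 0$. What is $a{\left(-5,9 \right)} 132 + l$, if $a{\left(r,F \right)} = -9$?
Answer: $-1185$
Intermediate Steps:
$l = 3$ ($l = 3 - 0 = 3 + 0 = 3$)
$a{\left(-5,9 \right)} 132 + l = \left(-9\right) 132 + 3 = -1188 + 3 = -1185$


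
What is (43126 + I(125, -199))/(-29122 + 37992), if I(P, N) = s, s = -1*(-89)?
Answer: 8643/1774 ≈ 4.8720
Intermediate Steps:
s = 89
I(P, N) = 89
(43126 + I(125, -199))/(-29122 + 37992) = (43126 + 89)/(-29122 + 37992) = 43215/8870 = 43215*(1/8870) = 8643/1774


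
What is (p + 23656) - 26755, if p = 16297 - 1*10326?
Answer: 2872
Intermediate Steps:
p = 5971 (p = 16297 - 10326 = 5971)
(p + 23656) - 26755 = (5971 + 23656) - 26755 = 29627 - 26755 = 2872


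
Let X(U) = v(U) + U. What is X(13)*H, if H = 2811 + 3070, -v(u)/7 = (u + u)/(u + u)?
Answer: 35286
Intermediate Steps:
v(u) = -7 (v(u) = -7*(u + u)/(u + u) = -7*2*u/(2*u) = -7*2*u*1/(2*u) = -7*1 = -7)
X(U) = -7 + U
H = 5881
X(13)*H = (-7 + 13)*5881 = 6*5881 = 35286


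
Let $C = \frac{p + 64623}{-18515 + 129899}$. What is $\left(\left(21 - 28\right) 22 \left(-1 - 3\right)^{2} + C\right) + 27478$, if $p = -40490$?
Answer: $\frac{2786183509}{111384} \approx 25014.0$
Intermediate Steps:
$C = \frac{24133}{111384}$ ($C = \frac{-40490 + 64623}{-18515 + 129899} = \frac{24133}{111384} \approx 0.21666$)
$\left(\left(21 - 28\right) 22 \left(-1 - 3\right)^{2} + C\right) + 27478 = \left(\left(21 - 28\right) 22 \left(-1 - 3\right)^{2} + \frac{24133}{111384}\right) + 27478 = \left(\left(21 - 28\right) 22 \left(-4\right)^{2} + \frac{24133}{111384}\right) + 27478 = \left(\left(-7\right) 22 \cdot 16 + \frac{24133}{111384}\right) + 27478 = \left(\left(-154\right) 16 + \frac{24133}{111384}\right) + 27478 = \left(-2464 + \frac{24133}{111384}\right) + 27478 = - \frac{274426043}{111384} + 27478 = \frac{2786183509}{111384}$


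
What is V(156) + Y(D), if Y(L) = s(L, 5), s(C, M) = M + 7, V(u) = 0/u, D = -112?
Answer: 12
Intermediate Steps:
V(u) = 0
s(C, M) = 7 + M
Y(L) = 12 (Y(L) = 7 + 5 = 12)
V(156) + Y(D) = 0 + 12 = 12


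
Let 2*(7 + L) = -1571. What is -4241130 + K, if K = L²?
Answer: -14452295/4 ≈ -3.6131e+6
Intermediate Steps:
L = -1585/2 (L = -7 + (½)*(-1571) = -7 - 1571/2 = -1585/2 ≈ -792.50)
K = 2512225/4 (K = (-1585/2)² = 2512225/4 ≈ 6.2806e+5)
-4241130 + K = -4241130 + 2512225/4 = -14452295/4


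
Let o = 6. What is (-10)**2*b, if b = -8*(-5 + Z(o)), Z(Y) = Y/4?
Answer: 2800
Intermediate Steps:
Z(Y) = Y/4 (Z(Y) = Y*(1/4) = Y/4)
b = 28 (b = -8*(-5 + (1/4)*6) = -8*(-5 + 3/2) = -8*(-7/2) = 28)
(-10)**2*b = (-10)**2*28 = 100*28 = 2800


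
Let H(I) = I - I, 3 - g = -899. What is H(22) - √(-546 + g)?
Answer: -2*√89 ≈ -18.868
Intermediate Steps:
g = 902 (g = 3 - 1*(-899) = 3 + 899 = 902)
H(I) = 0
H(22) - √(-546 + g) = 0 - √(-546 + 902) = 0 - √356 = 0 - 2*√89 = -2*√89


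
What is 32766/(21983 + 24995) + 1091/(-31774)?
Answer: 494926943/746339486 ≈ 0.66314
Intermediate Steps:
32766/(21983 + 24995) + 1091/(-31774) = 32766/46978 + 1091*(-1/31774) = 32766*(1/46978) - 1091/31774 = 16383/23489 - 1091/31774 = 494926943/746339486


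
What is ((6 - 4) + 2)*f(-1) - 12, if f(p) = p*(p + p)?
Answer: -4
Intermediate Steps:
f(p) = 2*p² (f(p) = p*(2*p) = 2*p²)
((6 - 4) + 2)*f(-1) - 12 = ((6 - 4) + 2)*(2*(-1)²) - 12 = (2 + 2)*(2*1) - 12 = 4*2 - 12 = 8 - 12 = -4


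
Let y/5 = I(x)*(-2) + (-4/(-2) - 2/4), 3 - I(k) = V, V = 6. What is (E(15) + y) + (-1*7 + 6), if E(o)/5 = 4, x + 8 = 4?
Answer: 113/2 ≈ 56.500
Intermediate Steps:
x = -4 (x = -8 + 4 = -4)
E(o) = 20 (E(o) = 5*4 = 20)
I(k) = -3 (I(k) = 3 - 1*6 = 3 - 6 = -3)
y = 75/2 (y = 5*(-3*(-2) + (-4/(-2) - 2/4)) = 5*(6 + (-4*(-½) - 2*¼)) = 5*(6 + (2 - ½)) = 5*(6 + 3/2) = 5*(15/2) = 75/2 ≈ 37.500)
(E(15) + y) + (-1*7 + 6) = (20 + 75/2) + (-1*7 + 6) = 115/2 + (-7 + 6) = 115/2 - 1 = 113/2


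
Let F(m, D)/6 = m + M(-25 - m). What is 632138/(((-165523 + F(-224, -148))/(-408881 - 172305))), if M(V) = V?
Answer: 367389755668/165673 ≈ 2.2176e+6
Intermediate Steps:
F(m, D) = -150 (F(m, D) = 6*(m + (-25 - m)) = 6*(-25) = -150)
632138/(((-165523 + F(-224, -148))/(-408881 - 172305))) = 632138/(((-165523 - 150)/(-408881 - 172305))) = 632138/((-165673/(-581186))) = 632138/((-165673*(-1/581186))) = 632138/(165673/581186) = 632138*(581186/165673) = 367389755668/165673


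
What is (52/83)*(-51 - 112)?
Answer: -8476/83 ≈ -102.12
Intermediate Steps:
(52/83)*(-51 - 112) = (52*(1/83))*(-163) = (52/83)*(-163) = -8476/83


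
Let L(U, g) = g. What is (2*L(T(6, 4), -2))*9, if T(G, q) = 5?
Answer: -36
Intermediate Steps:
(2*L(T(6, 4), -2))*9 = (2*(-2))*9 = -4*9 = -36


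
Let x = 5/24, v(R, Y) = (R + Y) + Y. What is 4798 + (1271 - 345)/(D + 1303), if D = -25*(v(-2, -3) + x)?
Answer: 172495930/35947 ≈ 4798.6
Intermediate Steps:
v(R, Y) = R + 2*Y
x = 5/24 (x = 5*(1/24) = 5/24 ≈ 0.20833)
D = 4675/24 (D = -25*((-2 + 2*(-3)) + 5/24) = -25*((-2 - 6) + 5/24) = -25*(-8 + 5/24) = -25*(-187/24) = 4675/24 ≈ 194.79)
4798 + (1271 - 345)/(D + 1303) = 4798 + (1271 - 345)/(4675/24 + 1303) = 4798 + 926/(35947/24) = 4798 + 926*(24/35947) = 4798 + 22224/35947 = 172495930/35947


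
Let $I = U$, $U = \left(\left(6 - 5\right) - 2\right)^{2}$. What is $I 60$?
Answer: $60$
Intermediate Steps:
$U = 1$ ($U = \left(1 - 2\right)^{2} = \left(-1\right)^{2} = 1$)
$I = 1$
$I 60 = 1 \cdot 60 = 60$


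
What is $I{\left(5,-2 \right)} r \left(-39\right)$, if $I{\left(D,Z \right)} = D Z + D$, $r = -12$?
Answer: $-2340$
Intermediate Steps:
$I{\left(D,Z \right)} = D + D Z$
$I{\left(5,-2 \right)} r \left(-39\right) = 5 \left(1 - 2\right) \left(-12\right) \left(-39\right) = 5 \left(-1\right) \left(-12\right) \left(-39\right) = \left(-5\right) \left(-12\right) \left(-39\right) = 60 \left(-39\right) = -2340$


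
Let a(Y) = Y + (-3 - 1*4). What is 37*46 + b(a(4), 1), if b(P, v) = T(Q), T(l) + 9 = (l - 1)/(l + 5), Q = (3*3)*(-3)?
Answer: 18637/11 ≈ 1694.3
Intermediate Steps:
Q = -27 (Q = 9*(-3) = -27)
a(Y) = -7 + Y (a(Y) = Y + (-3 - 4) = Y - 7 = -7 + Y)
T(l) = -9 + (-1 + l)/(5 + l) (T(l) = -9 + (l - 1)/(l + 5) = -9 + (-1 + l)/(5 + l))
b(P, v) = -85/11 (b(P, v) = 2*(-23 - 4*(-27))/(5 - 27) = 2*(-23 + 108)/(-22) = 2*(-1/22)*85 = -85/11)
37*46 + b(a(4), 1) = 37*46 - 85/11 = 1702 - 85/11 = 18637/11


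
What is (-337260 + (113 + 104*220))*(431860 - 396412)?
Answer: -11140136616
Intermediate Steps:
(-337260 + (113 + 104*220))*(431860 - 396412) = (-337260 + (113 + 22880))*35448 = (-337260 + 22993)*35448 = -314267*35448 = -11140136616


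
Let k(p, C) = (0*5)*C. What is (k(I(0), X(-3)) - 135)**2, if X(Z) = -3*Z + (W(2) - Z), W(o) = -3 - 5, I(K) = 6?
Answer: 18225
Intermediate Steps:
W(o) = -8
X(Z) = -8 - 4*Z (X(Z) = -3*Z + (-8 - Z) = -8 - 4*Z)
k(p, C) = 0 (k(p, C) = 0*C = 0)
(k(I(0), X(-3)) - 135)**2 = (0 - 135)**2 = (-135)**2 = 18225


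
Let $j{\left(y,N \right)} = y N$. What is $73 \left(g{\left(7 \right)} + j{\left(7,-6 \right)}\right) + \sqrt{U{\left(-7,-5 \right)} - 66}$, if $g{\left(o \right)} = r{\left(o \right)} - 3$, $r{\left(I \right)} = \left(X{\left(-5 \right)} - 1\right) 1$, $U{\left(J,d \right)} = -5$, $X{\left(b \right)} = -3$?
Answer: $-3577 + i \sqrt{71} \approx -3577.0 + 8.4261 i$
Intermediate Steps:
$j{\left(y,N \right)} = N y$
$r{\left(I \right)} = -4$ ($r{\left(I \right)} = \left(-3 - 1\right) 1 = \left(-4\right) 1 = -4$)
$g{\left(o \right)} = -7$ ($g{\left(o \right)} = -4 - 3 = -7$)
$73 \left(g{\left(7 \right)} + j{\left(7,-6 \right)}\right) + \sqrt{U{\left(-7,-5 \right)} - 66} = 73 \left(-7 - 42\right) + \sqrt{-5 - 66} = 73 \left(-7 - 42\right) + \sqrt{-71} = 73 \left(-49\right) + i \sqrt{71} = -3577 + i \sqrt{71}$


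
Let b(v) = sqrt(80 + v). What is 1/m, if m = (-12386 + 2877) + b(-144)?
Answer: -9509/90421145 - 8*I/90421145 ≈ -0.00010516 - 8.8475e-8*I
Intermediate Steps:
m = -9509 + 8*I (m = (-12386 + 2877) + sqrt(80 - 144) = -9509 + sqrt(-64) = -9509 + 8*I ≈ -9509.0 + 8.0*I)
1/m = 1/(-9509 + 8*I) = (-9509 - 8*I)/90421145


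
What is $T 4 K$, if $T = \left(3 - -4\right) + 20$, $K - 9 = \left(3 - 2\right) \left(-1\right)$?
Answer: $864$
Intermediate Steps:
$K = 8$ ($K = 9 + \left(3 - 2\right) \left(-1\right) = 9 + 1 \left(-1\right) = 9 - 1 = 8$)
$T = 27$ ($T = \left(3 + 4\right) + 20 = 7 + 20 = 27$)
$T 4 K = 27 \cdot 4 \cdot 8 = 108 \cdot 8 = 864$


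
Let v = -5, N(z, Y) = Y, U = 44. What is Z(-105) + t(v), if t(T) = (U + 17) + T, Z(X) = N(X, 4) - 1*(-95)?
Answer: 155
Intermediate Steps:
Z(X) = 99 (Z(X) = 4 - 1*(-95) = 4 + 95 = 99)
t(T) = 61 + T (t(T) = (44 + 17) + T = 61 + T)
Z(-105) + t(v) = 99 + (61 - 5) = 99 + 56 = 155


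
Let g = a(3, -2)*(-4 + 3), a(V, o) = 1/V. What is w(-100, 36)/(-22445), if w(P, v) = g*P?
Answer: -20/13467 ≈ -0.0014851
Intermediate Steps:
g = -⅓ (g = (-4 + 3)/3 = (⅓)*(-1) = -⅓ ≈ -0.33333)
w(P, v) = -P/3
w(-100, 36)/(-22445) = -⅓*(-100)/(-22445) = (100/3)*(-1/22445) = -20/13467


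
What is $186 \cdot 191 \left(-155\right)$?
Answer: $-5506530$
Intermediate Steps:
$186 \cdot 191 \left(-155\right) = 35526 \left(-155\right) = -5506530$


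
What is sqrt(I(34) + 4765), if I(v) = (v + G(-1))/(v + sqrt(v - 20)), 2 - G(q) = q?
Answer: sqrt(162047 + 4765*sqrt(14))/sqrt(34 + sqrt(14)) ≈ 69.036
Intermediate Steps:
G(q) = 2 - q
I(v) = (3 + v)/(v + sqrt(-20 + v)) (I(v) = (v + (2 - 1*(-1)))/(v + sqrt(v - 20)) = (v + (2 + 1))/(v + sqrt(-20 + v)) = (v + 3)/(v + sqrt(-20 + v)) = (3 + v)/(v + sqrt(-20 + v)))
sqrt(I(34) + 4765) = sqrt((3 + 34)/(34 + sqrt(-20 + 34)) + 4765) = sqrt(37/(34 + sqrt(14)) + 4765) = sqrt(4765 + 37/(34 + sqrt(14)))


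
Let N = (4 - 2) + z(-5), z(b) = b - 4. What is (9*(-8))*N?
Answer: 504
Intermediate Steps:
z(b) = -4 + b
N = -7 (N = (4 - 2) + (-4 - 5) = 2 - 9 = -7)
(9*(-8))*N = (9*(-8))*(-7) = -72*(-7) = 504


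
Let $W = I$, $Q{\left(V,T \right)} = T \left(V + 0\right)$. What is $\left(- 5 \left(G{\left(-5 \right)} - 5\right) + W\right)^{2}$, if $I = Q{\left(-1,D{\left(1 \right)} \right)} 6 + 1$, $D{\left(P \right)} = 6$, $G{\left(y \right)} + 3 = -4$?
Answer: $625$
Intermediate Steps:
$G{\left(y \right)} = -7$ ($G{\left(y \right)} = -3 - 4 = -7$)
$Q{\left(V,T \right)} = T V$
$I = -35$ ($I = 6 \left(-1\right) 6 + 1 = \left(-6\right) 6 + 1 = -36 + 1 = -35$)
$W = -35$
$\left(- 5 \left(G{\left(-5 \right)} - 5\right) + W\right)^{2} = \left(- 5 \left(-7 - 5\right) - 35\right)^{2} = \left(\left(-5\right) \left(-12\right) - 35\right)^{2} = \left(60 - 35\right)^{2} = 25^{2} = 625$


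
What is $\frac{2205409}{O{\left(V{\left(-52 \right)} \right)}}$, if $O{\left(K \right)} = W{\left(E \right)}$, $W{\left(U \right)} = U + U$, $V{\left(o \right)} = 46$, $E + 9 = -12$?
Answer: $- \frac{2205409}{42} \approx -52510.0$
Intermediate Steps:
$E = -21$ ($E = -9 - 12 = -21$)
$W{\left(U \right)} = 2 U$
$O{\left(K \right)} = -42$ ($O{\left(K \right)} = 2 \left(-21\right) = -42$)
$\frac{2205409}{O{\left(V{\left(-52 \right)} \right)}} = \frac{2205409}{-42} = 2205409 \left(- \frac{1}{42}\right) = - \frac{2205409}{42}$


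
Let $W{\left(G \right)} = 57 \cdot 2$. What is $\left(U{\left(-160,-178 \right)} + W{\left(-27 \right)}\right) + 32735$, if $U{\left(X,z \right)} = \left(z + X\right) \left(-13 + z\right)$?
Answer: $97407$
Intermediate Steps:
$W{\left(G \right)} = 114$
$U{\left(X,z \right)} = \left(-13 + z\right) \left(X + z\right)$ ($U{\left(X,z \right)} = \left(X + z\right) \left(-13 + z\right) = \left(-13 + z\right) \left(X + z\right)$)
$\left(U{\left(-160,-178 \right)} + W{\left(-27 \right)}\right) + 32735 = \left(\left(\left(-178\right)^{2} - -2080 - -2314 - -28480\right) + 114\right) + 32735 = \left(\left(31684 + 2080 + 2314 + 28480\right) + 114\right) + 32735 = \left(64558 + 114\right) + 32735 = 64672 + 32735 = 97407$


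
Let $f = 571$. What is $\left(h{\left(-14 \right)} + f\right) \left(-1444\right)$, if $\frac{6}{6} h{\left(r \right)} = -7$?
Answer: $-814416$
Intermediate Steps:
$h{\left(r \right)} = -7$
$\left(h{\left(-14 \right)} + f\right) \left(-1444\right) = \left(-7 + 571\right) \left(-1444\right) = 564 \left(-1444\right) = -814416$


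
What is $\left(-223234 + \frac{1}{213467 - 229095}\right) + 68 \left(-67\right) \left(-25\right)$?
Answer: $- \frac{1708671753}{15628} \approx -1.0933 \cdot 10^{5}$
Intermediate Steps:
$\left(-223234 + \frac{1}{213467 - 229095}\right) + 68 \left(-67\right) \left(-25\right) = \left(-223234 + \frac{1}{-15628}\right) - -113900 = \left(-223234 - \frac{1}{15628}\right) + 113900 = - \frac{3488700953}{15628} + 113900 = - \frac{1708671753}{15628}$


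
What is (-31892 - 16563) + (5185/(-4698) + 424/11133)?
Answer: -281598839347/5811426 ≈ -48456.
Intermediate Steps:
(-31892 - 16563) + (5185/(-4698) + 424/11133) = -48455 + (5185*(-1/4698) + 424*(1/11133)) = -48455 + (-5185/4698 + 424/11133) = -48455 - 6192517/5811426 = -281598839347/5811426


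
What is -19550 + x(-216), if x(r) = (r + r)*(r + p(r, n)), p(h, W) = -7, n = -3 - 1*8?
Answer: 76786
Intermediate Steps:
n = -11 (n = -3 - 8 = -11)
x(r) = 2*r*(-7 + r) (x(r) = (r + r)*(r - 7) = (2*r)*(-7 + r) = 2*r*(-7 + r))
-19550 + x(-216) = -19550 + 2*(-216)*(-7 - 216) = -19550 + 2*(-216)*(-223) = -19550 + 96336 = 76786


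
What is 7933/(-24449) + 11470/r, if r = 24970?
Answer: 8234302/61049153 ≈ 0.13488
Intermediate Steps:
7933/(-24449) + 11470/r = 7933/(-24449) + 11470/24970 = 7933*(-1/24449) + 11470*(1/24970) = -7933/24449 + 1147/2497 = 8234302/61049153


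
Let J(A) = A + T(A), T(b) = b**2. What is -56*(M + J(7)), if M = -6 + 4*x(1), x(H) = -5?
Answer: -1680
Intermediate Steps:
M = -26 (M = -6 + 4*(-5) = -6 - 20 = -26)
J(A) = A + A**2
-56*(M + J(7)) = -56*(-26 + 7*(1 + 7)) = -56*(-26 + 7*8) = -56*(-26 + 56) = -56*30 = -1680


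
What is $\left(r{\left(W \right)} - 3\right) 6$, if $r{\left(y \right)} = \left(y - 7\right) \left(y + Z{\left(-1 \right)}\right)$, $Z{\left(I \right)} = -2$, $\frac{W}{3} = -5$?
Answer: $2226$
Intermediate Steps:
$W = -15$ ($W = 3 \left(-5\right) = -15$)
$r{\left(y \right)} = \left(-7 + y\right) \left(-2 + y\right)$ ($r{\left(y \right)} = \left(y - 7\right) \left(y - 2\right) = \left(-7 + y\right) \left(-2 + y\right)$)
$\left(r{\left(W \right)} - 3\right) 6 = \left(\left(14 + \left(-15\right)^{2} - -135\right) - 3\right) 6 = \left(\left(14 + 225 + 135\right) - 3\right) 6 = \left(374 - 3\right) 6 = 371 \cdot 6 = 2226$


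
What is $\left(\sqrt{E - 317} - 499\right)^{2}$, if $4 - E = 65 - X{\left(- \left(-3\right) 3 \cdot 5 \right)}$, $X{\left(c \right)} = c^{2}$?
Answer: $250648 - 2994 \sqrt{183} \approx 2.1015 \cdot 10^{5}$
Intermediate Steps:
$E = 1964$ ($E = 4 - \left(65 - \left(- \left(-3\right) 3 \cdot 5\right)^{2}\right) = 4 - \left(65 - \left(- \left(-9\right) 5\right)^{2}\right) = 4 - \left(65 - \left(\left(-1\right) \left(-45\right)\right)^{2}\right) = 4 - \left(65 - 45^{2}\right) = 4 - \left(65 - 2025\right) = 4 - -1960 = 4 + 1960 = 1964$)
$\left(\sqrt{E - 317} - 499\right)^{2} = \left(\sqrt{1964 - 317} - 499\right)^{2} = \left(\sqrt{1647} - 499\right)^{2} = \left(3 \sqrt{183} - 499\right)^{2} = \left(-499 + 3 \sqrt{183}\right)^{2}$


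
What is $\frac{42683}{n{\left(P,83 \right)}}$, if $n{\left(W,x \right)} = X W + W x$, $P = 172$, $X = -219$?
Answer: $- \frac{42683}{23392} \approx -1.8247$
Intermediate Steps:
$n{\left(W,x \right)} = - 219 W + W x$
$\frac{42683}{n{\left(P,83 \right)}} = \frac{42683}{172 \left(-219 + 83\right)} = \frac{42683}{172 \left(-136\right)} = \frac{42683}{-23392} = 42683 \left(- \frac{1}{23392}\right) = - \frac{42683}{23392}$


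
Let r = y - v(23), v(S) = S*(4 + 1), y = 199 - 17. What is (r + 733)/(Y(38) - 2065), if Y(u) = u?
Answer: -800/2027 ≈ -0.39467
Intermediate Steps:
y = 182
v(S) = 5*S (v(S) = S*5 = 5*S)
r = 67 (r = 182 - 5*23 = 182 - 1*115 = 182 - 115 = 67)
(r + 733)/(Y(38) - 2065) = (67 + 733)/(38 - 2065) = 800/(-2027) = 800*(-1/2027) = -800/2027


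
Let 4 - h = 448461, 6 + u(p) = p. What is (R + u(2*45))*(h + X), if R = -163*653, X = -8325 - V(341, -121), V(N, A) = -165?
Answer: 48563501035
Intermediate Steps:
u(p) = -6 + p
X = -8160 (X = -8325 - 1*(-165) = -8325 + 165 = -8160)
R = -106439
h = -448457 (h = 4 - 1*448461 = 4 - 448461 = -448457)
(R + u(2*45))*(h + X) = (-106439 + (-6 + 2*45))*(-448457 - 8160) = (-106439 + (-6 + 90))*(-456617) = (-106439 + 84)*(-456617) = -106355*(-456617) = 48563501035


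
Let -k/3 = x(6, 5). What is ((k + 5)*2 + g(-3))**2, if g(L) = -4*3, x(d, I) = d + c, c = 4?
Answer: 3844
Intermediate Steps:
x(d, I) = 4 + d (x(d, I) = d + 4 = 4 + d)
k = -30 (k = -3*(4 + 6) = -3*10 = -30)
g(L) = -12
((k + 5)*2 + g(-3))**2 = ((-30 + 5)*2 - 12)**2 = (-25*2 - 12)**2 = (-50 - 12)**2 = (-62)**2 = 3844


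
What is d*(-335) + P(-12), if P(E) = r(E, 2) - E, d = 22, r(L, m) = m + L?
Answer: -7368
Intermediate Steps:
r(L, m) = L + m
P(E) = 2 (P(E) = (E + 2) - E = (2 + E) - E = 2)
d*(-335) + P(-12) = 22*(-335) + 2 = -7370 + 2 = -7368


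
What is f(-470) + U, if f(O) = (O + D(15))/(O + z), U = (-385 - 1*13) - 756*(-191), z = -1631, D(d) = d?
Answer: 302540253/2101 ≈ 1.4400e+5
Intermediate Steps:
U = 143998 (U = (-385 - 13) + 144396 = -398 + 144396 = 143998)
f(O) = (15 + O)/(-1631 + O) (f(O) = (O + 15)/(O - 1631) = (15 + O)/(-1631 + O))
f(-470) + U = (15 - 470)/(-1631 - 470) + 143998 = -455/(-2101) + 143998 = -1/2101*(-455) + 143998 = 455/2101 + 143998 = 302540253/2101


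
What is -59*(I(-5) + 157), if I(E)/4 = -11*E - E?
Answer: -23423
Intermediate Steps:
I(E) = -48*E (I(E) = 4*(-11*E - E) = 4*(-12*E) = -48*E)
-59*(I(-5) + 157) = -59*(-48*(-5) + 157) = -59*(240 + 157) = -59*397 = -23423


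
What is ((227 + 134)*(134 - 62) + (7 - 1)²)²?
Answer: 677456784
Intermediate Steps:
((227 + 134)*(134 - 62) + (7 - 1)²)² = (361*72 + 6²)² = (25992 + 36)² = 26028² = 677456784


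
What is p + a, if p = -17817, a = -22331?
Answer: -40148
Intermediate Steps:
p + a = -17817 - 22331 = -40148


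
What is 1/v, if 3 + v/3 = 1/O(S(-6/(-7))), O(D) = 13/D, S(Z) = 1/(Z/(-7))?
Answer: -26/283 ≈ -0.091873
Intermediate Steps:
S(Z) = -7/Z (S(Z) = 1/(Z*(-⅐)) = 1/(-Z/7) = -7/Z)
v = -283/26 (v = -9 + 3/((13/((-7/((-6/(-7))))))) = -9 + 3/((13/((-7/((-6*(-⅐))))))) = -9 + 3/((13/((-7/6/7)))) = -9 + 3/((13/((-7*7/6)))) = -9 + 3/((13/(-49/6))) = -9 + 3/((13*(-6/49))) = -9 + 3/(-78/49) = -9 + 3*(-49/78) = -9 - 49/26 = -283/26 ≈ -10.885)
1/v = 1/(-283/26) = -26/283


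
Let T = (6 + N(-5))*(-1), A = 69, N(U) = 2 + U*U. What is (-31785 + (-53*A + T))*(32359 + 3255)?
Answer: -1263406650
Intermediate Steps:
N(U) = 2 + U²
T = -33 (T = (6 + (2 + (-5)²))*(-1) = (6 + (2 + 25))*(-1) = (6 + 27)*(-1) = 33*(-1) = -33)
(-31785 + (-53*A + T))*(32359 + 3255) = (-31785 + (-53*69 - 33))*(32359 + 3255) = (-31785 + (-3657 - 33))*35614 = (-31785 - 3690)*35614 = -35475*35614 = -1263406650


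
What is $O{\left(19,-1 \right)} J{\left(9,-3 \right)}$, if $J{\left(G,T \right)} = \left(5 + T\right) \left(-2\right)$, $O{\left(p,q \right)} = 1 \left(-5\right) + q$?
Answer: $24$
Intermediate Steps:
$O{\left(p,q \right)} = -5 + q$
$J{\left(G,T \right)} = -10 - 2 T$
$O{\left(19,-1 \right)} J{\left(9,-3 \right)} = \left(-5 - 1\right) \left(-10 - -6\right) = - 6 \left(-10 + 6\right) = \left(-6\right) \left(-4\right) = 24$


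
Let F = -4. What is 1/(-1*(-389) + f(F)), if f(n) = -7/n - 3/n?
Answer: 2/783 ≈ 0.0025543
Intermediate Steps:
f(n) = -10/n
1/(-1*(-389) + f(F)) = 1/(-1*(-389) - 10/(-4)) = 1/(389 - 10*(-¼)) = 1/(389 + 5/2) = 1/(783/2) = 2/783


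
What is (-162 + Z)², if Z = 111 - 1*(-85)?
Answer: 1156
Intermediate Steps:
Z = 196 (Z = 111 + 85 = 196)
(-162 + Z)² = (-162 + 196)² = 34² = 1156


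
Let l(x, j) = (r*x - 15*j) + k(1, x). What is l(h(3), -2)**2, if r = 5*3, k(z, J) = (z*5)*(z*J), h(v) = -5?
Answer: 4900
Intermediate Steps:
k(z, J) = 5*J*z**2 (k(z, J) = (5*z)*(J*z) = 5*J*z**2)
r = 15
l(x, j) = -15*j + 20*x (l(x, j) = (15*x - 15*j) + 5*x*1**2 = (-15*j + 15*x) + 5*x*1 = (-15*j + 15*x) + 5*x = -15*j + 20*x)
l(h(3), -2)**2 = (-15*(-2) + 20*(-5))**2 = (30 - 100)**2 = (-70)**2 = 4900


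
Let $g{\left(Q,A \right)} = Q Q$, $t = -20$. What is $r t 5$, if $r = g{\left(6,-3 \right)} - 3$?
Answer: $-3300$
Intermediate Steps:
$g{\left(Q,A \right)} = Q^{2}$
$r = 33$ ($r = 6^{2} - 3 = 36 - 3 = 33$)
$r t 5 = 33 \left(-20\right) 5 = \left(-660\right) 5 = -3300$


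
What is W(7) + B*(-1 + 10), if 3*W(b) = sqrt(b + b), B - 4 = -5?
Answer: -9 + sqrt(14)/3 ≈ -7.7528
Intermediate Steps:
B = -1 (B = 4 - 5 = -1)
W(b) = sqrt(2)*sqrt(b)/3 (W(b) = sqrt(b + b)/3 = sqrt(2*b)/3 = (sqrt(2)*sqrt(b))/3 = sqrt(2)*sqrt(b)/3)
W(7) + B*(-1 + 10) = sqrt(2)*sqrt(7)/3 - (-1 + 10) = sqrt(14)/3 - 1*9 = sqrt(14)/3 - 9 = -9 + sqrt(14)/3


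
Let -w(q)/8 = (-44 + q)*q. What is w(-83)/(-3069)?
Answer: 84328/3069 ≈ 27.477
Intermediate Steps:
w(q) = -8*q*(-44 + q) (w(q) = -8*(-44 + q)*q = -8*q*(-44 + q))
w(-83)/(-3069) = (8*(-83)*(44 - 1*(-83)))/(-3069) = (8*(-83)*(44 + 83))*(-1/3069) = (8*(-83)*127)*(-1/3069) = -84328*(-1/3069) = 84328/3069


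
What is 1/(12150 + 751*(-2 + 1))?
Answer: 1/11399 ≈ 8.7727e-5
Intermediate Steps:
1/(12150 + 751*(-2 + 1)) = 1/(12150 + 751*(-1)) = 1/(12150 - 751) = 1/11399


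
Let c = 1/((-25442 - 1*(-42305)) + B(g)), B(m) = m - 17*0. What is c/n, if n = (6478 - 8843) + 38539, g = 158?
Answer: 1/615717654 ≈ 1.6241e-9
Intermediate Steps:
B(m) = m (B(m) = m + 0 = m)
c = 1/17021 (c = 1/((-25442 - 1*(-42305)) + 158) = 1/((-25442 + 42305) + 158) = 1/(16863 + 158) = 1/17021 ≈ 5.8751e-5)
n = 36174 (n = -2365 + 38539 = 36174)
c/n = (1/17021)/36174 = (1/17021)*(1/36174) = 1/615717654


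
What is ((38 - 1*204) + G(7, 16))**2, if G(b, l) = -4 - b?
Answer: 31329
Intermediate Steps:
((38 - 1*204) + G(7, 16))**2 = ((38 - 1*204) + (-4 - 1*7))**2 = ((38 - 204) + (-4 - 7))**2 = (-166 - 11)**2 = (-177)**2 = 31329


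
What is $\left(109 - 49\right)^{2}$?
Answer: $3600$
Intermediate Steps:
$\left(109 - 49\right)^{2} = 60^{2} = 3600$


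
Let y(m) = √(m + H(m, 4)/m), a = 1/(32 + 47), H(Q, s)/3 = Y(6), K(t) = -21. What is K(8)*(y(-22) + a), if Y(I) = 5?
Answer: -21/79 - 21*I*√10978/22 ≈ -0.26582 - 100.01*I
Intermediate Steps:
H(Q, s) = 15 (H(Q, s) = 3*5 = 15)
a = 1/79 ≈ 0.012658
y(m) = √(m + 15/m)
K(8)*(y(-22) + a) = -21*(√(-22 + 15/(-22)) + 1/79) = -21*(√(-22 + 15*(-1/22)) + 1/79) = -21*(√(-22 - 15/22) + 1/79) = -21*(√(-499/22) + 1/79) = -21*(I*√10978/22 + 1/79) = -21*(1/79 + I*√10978/22) = -21/79 - 21*I*√10978/22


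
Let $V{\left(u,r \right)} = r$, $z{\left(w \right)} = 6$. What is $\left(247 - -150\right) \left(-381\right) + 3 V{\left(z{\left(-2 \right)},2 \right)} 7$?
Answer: $-151215$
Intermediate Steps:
$\left(247 - -150\right) \left(-381\right) + 3 V{\left(z{\left(-2 \right)},2 \right)} 7 = \left(247 - -150\right) \left(-381\right) + 3 \cdot 2 \cdot 7 = \left(247 + 150\right) \left(-381\right) + 6 \cdot 7 = 397 \left(-381\right) + 42 = -151257 + 42 = -151215$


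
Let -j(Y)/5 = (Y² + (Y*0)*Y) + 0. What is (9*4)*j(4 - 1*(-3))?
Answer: -8820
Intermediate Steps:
j(Y) = -5*Y² (j(Y) = -5*((Y² + (Y*0)*Y) + 0) = -5*((Y² + 0*Y) + 0) = -5*((Y² + 0) + 0) = -5*(Y² + 0) = -5*Y²)
(9*4)*j(4 - 1*(-3)) = (9*4)*(-5*(4 - 1*(-3))²) = 36*(-5*(4 + 3)²) = 36*(-5*7²) = 36*(-5*49) = 36*(-245) = -8820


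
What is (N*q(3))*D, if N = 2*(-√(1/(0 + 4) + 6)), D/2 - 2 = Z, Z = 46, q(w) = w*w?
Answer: -4320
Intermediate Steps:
q(w) = w²
D = 96 (D = 4 + 2*46 = 4 + 92 = 96)
N = -5 (N = 2*(-√(1/4 + 6)) = 2*(-√(¼ + 6)) = 2*(-√(25/4)) = 2*(-1*5/2) = 2*(-5/2) = -5)
(N*q(3))*D = -5*3²*96 = -5*9*96 = -45*96 = -4320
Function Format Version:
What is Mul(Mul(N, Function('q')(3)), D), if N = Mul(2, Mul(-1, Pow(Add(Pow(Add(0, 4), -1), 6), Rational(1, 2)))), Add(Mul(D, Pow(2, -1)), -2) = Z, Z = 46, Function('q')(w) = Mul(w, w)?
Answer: -4320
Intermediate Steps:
Function('q')(w) = Pow(w, 2)
D = 96 (D = Add(4, Mul(2, 46)) = Add(4, 92) = 96)
N = -5 (N = Mul(2, Mul(-1, Pow(Add(Pow(4, -1), 6), Rational(1, 2)))) = Mul(2, Mul(-1, Pow(Add(Rational(1, 4), 6), Rational(1, 2)))) = Mul(2, Mul(-1, Pow(Rational(25, 4), Rational(1, 2)))) = Mul(2, Mul(-1, Rational(5, 2))) = Mul(2, Rational(-5, 2)) = -5)
Mul(Mul(N, Function('q')(3)), D) = Mul(Mul(-5, Pow(3, 2)), 96) = Mul(Mul(-5, 9), 96) = Mul(-45, 96) = -4320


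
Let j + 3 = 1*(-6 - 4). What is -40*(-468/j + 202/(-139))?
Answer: -192080/139 ≈ -1381.9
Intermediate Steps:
j = -13 (j = -3 + 1*(-6 - 4) = -3 + 1*(-10) = -3 - 10 = -13)
-40*(-468/j + 202/(-139)) = -40*(-468/(-13) + 202/(-139)) = -40*(-468*(-1/13) + 202*(-1/139)) = -40*(36 - 202/139) = -40*4802/139 = -192080/139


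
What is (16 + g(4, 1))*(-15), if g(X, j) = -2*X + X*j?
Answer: -180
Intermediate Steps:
(16 + g(4, 1))*(-15) = (16 + 4*(-2 + 1))*(-15) = (16 + 4*(-1))*(-15) = (16 - 4)*(-15) = 12*(-15) = -180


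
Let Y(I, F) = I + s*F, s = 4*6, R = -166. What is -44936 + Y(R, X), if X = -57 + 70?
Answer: -44790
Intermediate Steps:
X = 13
s = 24
Y(I, F) = I + 24*F
-44936 + Y(R, X) = -44936 + (-166 + 24*13) = -44936 + (-166 + 312) = -44936 + 146 = -44790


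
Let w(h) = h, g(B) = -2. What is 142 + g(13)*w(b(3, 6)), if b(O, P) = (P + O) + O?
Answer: 118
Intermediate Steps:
b(O, P) = P + 2*O (b(O, P) = (O + P) + O = P + 2*O)
142 + g(13)*w(b(3, 6)) = 142 - 2*(6 + 2*3) = 142 - 2*(6 + 6) = 142 - 2*12 = 142 - 24 = 118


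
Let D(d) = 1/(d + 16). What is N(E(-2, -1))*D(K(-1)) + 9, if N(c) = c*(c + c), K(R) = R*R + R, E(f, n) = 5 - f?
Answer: 121/8 ≈ 15.125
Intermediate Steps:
K(R) = R + R² (K(R) = R² + R = R + R²)
N(c) = 2*c² (N(c) = c*(2*c) = 2*c²)
D(d) = 1/(16 + d)
N(E(-2, -1))*D(K(-1)) + 9 = (2*(5 - 1*(-2))²)/(16 - (1 - 1)) + 9 = (2*(5 + 2)²)/(16 - 1*0) + 9 = (2*7²)/(16 + 0) + 9 = (2*49)/16 + 9 = 98*(1/16) + 9 = 49/8 + 9 = 121/8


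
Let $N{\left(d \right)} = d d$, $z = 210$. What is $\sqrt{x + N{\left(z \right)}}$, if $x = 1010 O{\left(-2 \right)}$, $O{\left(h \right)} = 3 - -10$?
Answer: $\sqrt{57230} \approx 239.23$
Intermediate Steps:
$O{\left(h \right)} = 13$ ($O{\left(h \right)} = 3 + 10 = 13$)
$N{\left(d \right)} = d^{2}$
$x = 13130$ ($x = 1010 \cdot 13 = 13130$)
$\sqrt{x + N{\left(z \right)}} = \sqrt{13130 + 210^{2}} = \sqrt{13130 + 44100} = \sqrt{57230}$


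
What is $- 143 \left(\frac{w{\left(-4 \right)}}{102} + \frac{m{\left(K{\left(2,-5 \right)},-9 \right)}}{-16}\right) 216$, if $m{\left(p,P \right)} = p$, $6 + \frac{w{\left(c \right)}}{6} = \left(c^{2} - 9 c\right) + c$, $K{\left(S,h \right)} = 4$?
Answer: $- \frac{1166022}{17} \approx -68590.0$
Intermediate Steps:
$w{\left(c \right)} = -36 - 48 c + 6 c^{2}$ ($w{\left(c \right)} = -36 + 6 \left(\left(c^{2} - 9 c\right) + c\right) = -36 + 6 \left(c^{2} - 8 c\right) = -36 + \left(- 48 c + 6 c^{2}\right) = -36 - 48 c + 6 c^{2}$)
$- 143 \left(\frac{w{\left(-4 \right)}}{102} + \frac{m{\left(K{\left(2,-5 \right)},-9 \right)}}{-16}\right) 216 = - 143 \left(\frac{-36 - -192 + 6 \left(-4\right)^{2}}{102} + \frac{4}{-16}\right) 216 = - 143 \left(\left(-36 + 192 + 6 \cdot 16\right) \frac{1}{102} + 4 \left(- \frac{1}{16}\right)\right) 216 = - 143 \left(\left(-36 + 192 + 96\right) \frac{1}{102} - \frac{1}{4}\right) 216 = - 143 \left(252 \cdot \frac{1}{102} - \frac{1}{4}\right) 216 = - 143 \left(\frac{42}{17} - \frac{1}{4}\right) 216 = \left(-143\right) \frac{151}{68} \cdot 216 = \left(- \frac{21593}{68}\right) 216 = - \frac{1166022}{17}$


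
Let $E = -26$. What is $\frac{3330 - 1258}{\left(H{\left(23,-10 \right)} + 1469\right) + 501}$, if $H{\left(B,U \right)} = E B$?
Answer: $\frac{74}{49} \approx 1.5102$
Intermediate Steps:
$H{\left(B,U \right)} = - 26 B$
$\frac{3330 - 1258}{\left(H{\left(23,-10 \right)} + 1469\right) + 501} = \frac{3330 - 1258}{\left(\left(-26\right) 23 + 1469\right) + 501} = \frac{2072}{\left(-598 + 1469\right) + 501} = \frac{2072}{871 + 501} = \frac{2072}{1372} = 2072 \cdot \frac{1}{1372} = \frac{74}{49}$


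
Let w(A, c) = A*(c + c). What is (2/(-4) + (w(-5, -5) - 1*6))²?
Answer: 7569/4 ≈ 1892.3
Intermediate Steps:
w(A, c) = 2*A*c (w(A, c) = A*(2*c) = 2*A*c)
(2/(-4) + (w(-5, -5) - 1*6))² = (2/(-4) + (2*(-5)*(-5) - 1*6))² = (2*(-¼) + (50 - 6))² = (-½ + 44)² = (87/2)² = 7569/4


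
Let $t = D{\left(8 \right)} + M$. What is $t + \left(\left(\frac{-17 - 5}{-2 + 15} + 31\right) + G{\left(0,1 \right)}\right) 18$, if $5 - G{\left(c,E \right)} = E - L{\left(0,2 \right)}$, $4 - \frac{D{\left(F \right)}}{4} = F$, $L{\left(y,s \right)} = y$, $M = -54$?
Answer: $\frac{6884}{13} \approx 529.54$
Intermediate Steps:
$D{\left(F \right)} = 16 - 4 F$
$G{\left(c,E \right)} = 5 - E$ ($G{\left(c,E \right)} = 5 - \left(E - 0\right) = 5 - \left(E + 0\right) = 5 - E$)
$t = -70$ ($t = \left(16 - 32\right) - 54 = -16 - 54 = -70$)
$t + \left(\left(\frac{-17 - 5}{-2 + 15} + 31\right) + G{\left(0,1 \right)}\right) 18 = -70 + \left(\left(\frac{-17 - 5}{-2 + 15} + 31\right) + \left(5 - 1\right)\right) 18 = -70 + \left(\left(- \frac{22}{13} + 31\right) + \left(5 - 1\right)\right) 18 = -70 + \left(\left(\left(-22\right) \frac{1}{13} + 31\right) + 4\right) 18 = -70 + \left(\left(- \frac{22}{13} + 31\right) + 4\right) 18 = -70 + \left(\frac{381}{13} + 4\right) 18 = -70 + \frac{433}{13} \cdot 18 = -70 + \frac{7794}{13} = \frac{6884}{13}$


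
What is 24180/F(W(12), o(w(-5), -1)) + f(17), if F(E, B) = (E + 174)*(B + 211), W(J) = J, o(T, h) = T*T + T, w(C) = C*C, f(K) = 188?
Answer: 161998/861 ≈ 188.15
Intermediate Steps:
w(C) = C**2
o(T, h) = T + T**2 (o(T, h) = T**2 + T = T + T**2)
F(E, B) = (174 + E)*(211 + B)
24180/F(W(12), o(w(-5), -1)) + f(17) = 24180/(36714 + 174*((-5)**2*(1 + (-5)**2)) + 211*12 + ((-5)**2*(1 + (-5)**2))*12) + 188 = 24180/(36714 + 174*(25*(1 + 25)) + 2532 + (25*(1 + 25))*12) + 188 = 24180/(36714 + 174*(25*26) + 2532 + (25*26)*12) + 188 = 24180/(36714 + 174*650 + 2532 + 650*12) + 188 = 24180/(36714 + 113100 + 2532 + 7800) + 188 = 24180/160146 + 188 = 24180*(1/160146) + 188 = 130/861 + 188 = 161998/861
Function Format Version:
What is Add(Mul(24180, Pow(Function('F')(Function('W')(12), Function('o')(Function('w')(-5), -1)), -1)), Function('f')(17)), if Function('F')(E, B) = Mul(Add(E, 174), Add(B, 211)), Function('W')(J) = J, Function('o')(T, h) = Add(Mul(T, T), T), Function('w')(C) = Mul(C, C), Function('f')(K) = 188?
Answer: Rational(161998, 861) ≈ 188.15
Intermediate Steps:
Function('w')(C) = Pow(C, 2)
Function('o')(T, h) = Add(T, Pow(T, 2)) (Function('o')(T, h) = Add(Pow(T, 2), T) = Add(T, Pow(T, 2)))
Function('F')(E, B) = Mul(Add(174, E), Add(211, B))
Add(Mul(24180, Pow(Function('F')(Function('W')(12), Function('o')(Function('w')(-5), -1)), -1)), Function('f')(17)) = Add(Mul(24180, Pow(Add(36714, Mul(174, Mul(Pow(-5, 2), Add(1, Pow(-5, 2)))), Mul(211, 12), Mul(Mul(Pow(-5, 2), Add(1, Pow(-5, 2))), 12)), -1)), 188) = Add(Mul(24180, Pow(Add(36714, Mul(174, Mul(25, Add(1, 25))), 2532, Mul(Mul(25, Add(1, 25)), 12)), -1)), 188) = Add(Mul(24180, Pow(Add(36714, Mul(174, Mul(25, 26)), 2532, Mul(Mul(25, 26), 12)), -1)), 188) = Add(Mul(24180, Pow(Add(36714, Mul(174, 650), 2532, Mul(650, 12)), -1)), 188) = Add(Mul(24180, Pow(Add(36714, 113100, 2532, 7800), -1)), 188) = Add(Mul(24180, Pow(160146, -1)), 188) = Add(Mul(24180, Rational(1, 160146)), 188) = Add(Rational(130, 861), 188) = Rational(161998, 861)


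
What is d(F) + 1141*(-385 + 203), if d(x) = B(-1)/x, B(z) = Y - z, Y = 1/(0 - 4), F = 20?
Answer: -16612957/80 ≈ -2.0766e+5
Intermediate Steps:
Y = -¼ (Y = 1/(-4) = -¼ ≈ -0.25000)
B(z) = -¼ - z
d(x) = 3/(4*x) (d(x) = (-¼ - 1*(-1))/x = (-¼ + 1)/x = 3/(4*x))
d(F) + 1141*(-385 + 203) = (¾)/20 + 1141*(-385 + 203) = (¾)*(1/20) + 1141*(-182) = 3/80 - 207662 = -16612957/80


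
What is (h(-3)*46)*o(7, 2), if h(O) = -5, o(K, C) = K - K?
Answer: 0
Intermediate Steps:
o(K, C) = 0
(h(-3)*46)*o(7, 2) = -5*46*0 = -230*0 = 0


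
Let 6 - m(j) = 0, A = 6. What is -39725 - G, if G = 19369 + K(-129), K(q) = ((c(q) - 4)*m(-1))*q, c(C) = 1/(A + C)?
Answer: -2550048/41 ≈ -62196.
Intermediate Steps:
m(j) = 6 (m(j) = 6 - 1*0 = 6 + 0 = 6)
c(C) = 1/(6 + C)
K(q) = q*(-24 + 6/(6 + q)) (K(q) = ((1/(6 + q) - 4)*6)*q = ((-4 + 1/(6 + q))*6)*q = (-24 + 6/(6 + q))*q = q*(-24 + 6/(6 + q)))
G = 921323/41 (G = 19369 - 6*(-129)*(23 + 4*(-129))/(6 - 129) = 19369 - 6*(-129)*(23 - 516)/(-123) = 19369 - 6*(-129)*(-1/123)*(-493) = 19369 + 127194/41 = 921323/41 ≈ 22471.)
-39725 - G = -39725 - 1*921323/41 = -39725 - 921323/41 = -2550048/41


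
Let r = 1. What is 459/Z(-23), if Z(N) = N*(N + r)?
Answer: 459/506 ≈ 0.90711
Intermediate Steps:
Z(N) = N*(1 + N) (Z(N) = N*(N + 1) = N*(1 + N))
459/Z(-23) = 459/((-23*(1 - 23))) = 459/((-23*(-22))) = 459/506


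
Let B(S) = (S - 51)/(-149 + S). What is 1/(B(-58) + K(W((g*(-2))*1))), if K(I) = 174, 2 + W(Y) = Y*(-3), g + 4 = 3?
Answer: 207/36127 ≈ 0.0057298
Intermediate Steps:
g = -1 (g = -4 + 3 = -1)
B(S) = (-51 + S)/(-149 + S)
W(Y) = -2 - 3*Y (W(Y) = -2 + Y*(-3) = -2 - 3*Y)
1/(B(-58) + K(W((g*(-2))*1))) = 1/((-51 - 58)/(-149 - 58) + 174) = 1/(-109/(-207) + 174) = 1/(-1/207*(-109) + 174) = 1/(109/207 + 174) = 1/(36127/207) = 207/36127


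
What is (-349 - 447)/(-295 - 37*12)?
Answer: 796/739 ≈ 1.0771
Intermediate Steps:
(-349 - 447)/(-295 - 37*12) = -796/(-295 - 444) = -796/(-739) = -796*(-1/739) = 796/739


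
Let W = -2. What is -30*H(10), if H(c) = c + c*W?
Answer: 300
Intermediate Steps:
H(c) = -c (H(c) = c + c*(-2) = c - 2*c = -c)
-30*H(10) = -(-30)*10 = -30*(-10) = 300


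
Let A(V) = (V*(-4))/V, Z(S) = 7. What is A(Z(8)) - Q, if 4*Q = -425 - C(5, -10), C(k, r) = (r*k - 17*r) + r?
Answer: 519/4 ≈ 129.75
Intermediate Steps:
A(V) = -4 (A(V) = (-4*V)/V = -4)
C(k, r) = -16*r + k*r (C(k, r) = (k*r - 17*r) + r = (-17*r + k*r) + r = -16*r + k*r)
Q = -535/4 (Q = (-425 - (-10)*(-16 + 5))/4 = (-425 - (-10)*(-11))/4 = (-425 - 1*110)/4 = (-425 - 110)/4 = (¼)*(-535) = -535/4 ≈ -133.75)
A(Z(8)) - Q = -4 - 1*(-535/4) = -4 + 535/4 = 519/4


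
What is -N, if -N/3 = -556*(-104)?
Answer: 173472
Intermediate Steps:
N = -173472 (N = -(-1668)*(-104) = -3*57824 = -173472)
-N = -1*(-173472) = 173472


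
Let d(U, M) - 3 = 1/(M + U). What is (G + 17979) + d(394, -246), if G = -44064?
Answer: -3860135/148 ≈ -26082.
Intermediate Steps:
d(U, M) = 3 + 1/(M + U)
(G + 17979) + d(394, -246) = (-44064 + 17979) + (1 + 3*(-246) + 3*394)/(-246 + 394) = -26085 + (1 - 738 + 1182)/148 = -26085 + (1/148)*445 = -26085 + 445/148 = -3860135/148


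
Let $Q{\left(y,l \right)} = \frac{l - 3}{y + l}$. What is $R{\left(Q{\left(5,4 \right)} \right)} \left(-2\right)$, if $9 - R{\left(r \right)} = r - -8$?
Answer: $- \frac{16}{9} \approx -1.7778$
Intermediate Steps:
$Q{\left(y,l \right)} = \frac{-3 + l}{l + y}$
$R{\left(r \right)} = 1 - r$ ($R{\left(r \right)} = 9 - \left(r - -8\right) = 9 - \left(r + 8\right) = 9 - \left(8 + r\right) = 1 - r$)
$R{\left(Q{\left(5,4 \right)} \right)} \left(-2\right) = \left(1 - \frac{-3 + 4}{4 + 5}\right) \left(-2\right) = \left(1 - \frac{1}{9} \cdot 1\right) \left(-2\right) = \left(1 - \frac{1}{9}\right) \left(-2\right) = \frac{8}{9} \left(-2\right) = - \frac{16}{9}$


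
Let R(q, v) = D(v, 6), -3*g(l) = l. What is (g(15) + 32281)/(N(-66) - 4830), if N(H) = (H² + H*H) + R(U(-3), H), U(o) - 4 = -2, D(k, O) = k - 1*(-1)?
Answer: 32276/3817 ≈ 8.4559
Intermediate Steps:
g(l) = -l/3
D(k, O) = 1 + k (D(k, O) = k + 1 = 1 + k)
U(o) = 2 (U(o) = 4 - 2 = 2)
R(q, v) = 1 + v
N(H) = 1 + H + 2*H² (N(H) = (H² + H*H) + (1 + H) = (H² + H²) + (1 + H) = 2*H² + (1 + H) = 1 + H + 2*H²)
(g(15) + 32281)/(N(-66) - 4830) = (-⅓*15 + 32281)/((1 - 66 + 2*(-66)²) - 4830) = (-5 + 32281)/((1 - 66 + 2*4356) - 4830) = 32276/((1 - 66 + 8712) - 4830) = 32276/(8647 - 4830) = 32276/3817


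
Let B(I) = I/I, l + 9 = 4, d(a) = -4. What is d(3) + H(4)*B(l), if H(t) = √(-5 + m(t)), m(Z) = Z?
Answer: -4 + I ≈ -4.0 + 1.0*I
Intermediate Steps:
l = -5 (l = -9 + 4 = -5)
B(I) = 1
H(t) = √(-5 + t)
d(3) + H(4)*B(l) = -4 + √(-5 + 4)*1 = -4 + √(-1)*1 = -4 + I*1 = -4 + I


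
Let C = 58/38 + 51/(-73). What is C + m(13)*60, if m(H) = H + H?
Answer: 2164868/1387 ≈ 1560.8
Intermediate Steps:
C = 1148/1387 (C = 58*(1/38) + 51*(-1/73) = 29/19 - 51/73 = 1148/1387 ≈ 0.82769)
m(H) = 2*H
C + m(13)*60 = 1148/1387 + (2*13)*60 = 1148/1387 + 26*60 = 1148/1387 + 1560 = 2164868/1387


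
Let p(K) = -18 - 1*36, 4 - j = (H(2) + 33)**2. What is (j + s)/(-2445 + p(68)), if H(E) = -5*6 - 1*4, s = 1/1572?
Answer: -4717/3928428 ≈ -0.0012007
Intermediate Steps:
s = 1/1572 ≈ 0.00063613
H(E) = -34 (H(E) = -30 - 4 = -34)
j = 3 (j = 4 - (-34 + 33)**2 = 4 - 1*(-1)**2 = 4 - 1*1 = 4 - 1 = 3)
p(K) = -54 (p(K) = -18 - 36 = -54)
(j + s)/(-2445 + p(68)) = (3 + 1/1572)/(-2445 - 54) = (4717/1572)/(-2499) = (4717/1572)*(-1/2499) = -4717/3928428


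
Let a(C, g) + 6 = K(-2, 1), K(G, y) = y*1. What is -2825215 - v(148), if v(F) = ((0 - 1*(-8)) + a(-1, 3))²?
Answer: -2825224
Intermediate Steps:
K(G, y) = y
a(C, g) = -5 (a(C, g) = -6 + 1 = -5)
v(F) = 9 (v(F) = ((0 - 1*(-8)) - 5)² = ((0 + 8) - 5)² = (8 - 5)² = 3² = 9)
-2825215 - v(148) = -2825215 - 1*9 = -2825215 - 9 = -2825224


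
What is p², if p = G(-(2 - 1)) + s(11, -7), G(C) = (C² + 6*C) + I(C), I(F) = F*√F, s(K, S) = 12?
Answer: (7 - I)² ≈ 48.0 - 14.0*I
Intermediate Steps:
I(F) = F^(3/2)
G(C) = C² + C^(3/2) + 6*C (G(C) = (C² + 6*C) + C^(3/2) = C² + C^(3/2) + 6*C)
p = 7 - I (p = ((-(2 - 1))² + (-(2 - 1))^(3/2) + 6*(-(2 - 1))) + 12 = ((-1*1)² + (-1*1)^(3/2) + 6*(-1*1)) + 12 = ((-1)² + (-1)^(3/2) + 6*(-1)) + 12 = (1 - I - 6) + 12 = (-5 - I) + 12 = 7 - I ≈ 7.0 - 1.0*I)
p² = (7 - I)²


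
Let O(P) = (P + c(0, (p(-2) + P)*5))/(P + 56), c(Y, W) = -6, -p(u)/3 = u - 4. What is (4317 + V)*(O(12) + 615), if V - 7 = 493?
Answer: 100737921/34 ≈ 2.9629e+6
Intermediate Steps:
p(u) = 12 - 3*u (p(u) = -3*(u - 4) = -3*(-4 + u) = 12 - 3*u)
V = 500 (V = 7 + 493 = 500)
O(P) = (-6 + P)/(56 + P) (O(P) = (P - 6)/(P + 56) = (-6 + P)/(56 + P))
(4317 + V)*(O(12) + 615) = (4317 + 500)*((-6 + 12)/(56 + 12) + 615) = 4817*(6/68 + 615) = 4817*((1/68)*6 + 615) = 4817*(3/34 + 615) = 4817*(20913/34) = 100737921/34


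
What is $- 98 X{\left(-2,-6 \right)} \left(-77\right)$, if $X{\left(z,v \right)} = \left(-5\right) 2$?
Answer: $-75460$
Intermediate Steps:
$X{\left(z,v \right)} = -10$
$- 98 X{\left(-2,-6 \right)} \left(-77\right) = \left(-98\right) \left(-10\right) \left(-77\right) = 980 \left(-77\right) = -75460$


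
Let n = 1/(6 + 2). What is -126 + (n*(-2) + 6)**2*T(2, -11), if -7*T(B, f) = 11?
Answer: -19931/112 ≈ -177.96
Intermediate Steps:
T(B, f) = -11/7 (T(B, f) = -1/7*11 = -11/7)
n = 1/8 ≈ 0.12500
-126 + (n*(-2) + 6)**2*T(2, -11) = -126 + ((1/8)*(-2) + 6)**2*(-11/7) = -126 + (-1/4 + 6)**2*(-11/7) = -126 + (23/4)**2*(-11/7) = -126 + (529/16)*(-11/7) = -126 - 5819/112 = -19931/112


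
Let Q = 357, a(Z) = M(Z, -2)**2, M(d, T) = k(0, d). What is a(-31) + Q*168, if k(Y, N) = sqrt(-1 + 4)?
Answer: 59979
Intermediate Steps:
k(Y, N) = sqrt(3)
M(d, T) = sqrt(3)
a(Z) = 3 (a(Z) = (sqrt(3))**2 = 3)
a(-31) + Q*168 = 3 + 357*168 = 3 + 59976 = 59979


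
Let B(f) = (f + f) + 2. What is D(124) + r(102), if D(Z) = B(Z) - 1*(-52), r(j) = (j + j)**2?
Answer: 41918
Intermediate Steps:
B(f) = 2 + 2*f (B(f) = 2*f + 2 = 2 + 2*f)
r(j) = 4*j**2 (r(j) = (2*j)**2 = 4*j**2)
D(Z) = 54 + 2*Z (D(Z) = (2 + 2*Z) - 1*(-52) = (2 + 2*Z) + 52 = 54 + 2*Z)
D(124) + r(102) = (54 + 2*124) + 4*102**2 = (54 + 248) + 4*10404 = 302 + 41616 = 41918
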